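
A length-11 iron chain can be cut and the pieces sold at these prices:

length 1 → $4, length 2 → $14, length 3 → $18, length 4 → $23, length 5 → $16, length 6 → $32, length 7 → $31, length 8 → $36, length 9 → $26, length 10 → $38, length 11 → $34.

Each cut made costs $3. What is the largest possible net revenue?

62

Build net[k] bottom-up: net[k] = max over allowed piece i of (p[i] + net[k−i]) − 3 per cut.
net[1] = 4
net[2] = 14
net[3] = 18
net[4] = 25  (first piece 2, then net[2]=14)
net[5] = 29  (first piece 2, then net[3]=18)
net[6] = 36  (first piece 2, then net[4]=25)
net[7] = 40  (first piece 2, then net[5]=29)
net[8] = 47  (first piece 2, then net[6]=36)
net[9] = 51  (first piece 2, then net[7]=40)
net[10] = 58  (first piece 2, then net[8]=47)
net[11] = 62  (first piece 2, then net[9]=51)
One optimal plan: pieces 3 + 2 + 2 + 2 + 2 (4 cuts) → $74 − $12 = $62.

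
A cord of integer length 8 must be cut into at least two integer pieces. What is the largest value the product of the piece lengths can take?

18

Define f[k] = max over 1≤i<k of i · max(k−i, f[k−i]); the inner max lets the remainder stay uncut if that's better.
f[2] = 1·max(1,0) = 1·1 = 1
f[3] = 1·max(2,1) = 1·2 = 2
f[4] = 2·max(2,1) = 2·2 = 4
f[5] = 2·max(3,2) = 2·3 = 6
f[6] = 3·max(3,2) = 3·3 = 9
f[7] = 2·max(5,6) = 2·6 = 12
f[8] = 2·max(6,9) = 2·9 = 18
One optimal split: 3 + 3 + 2; product 3·3·2 = 18.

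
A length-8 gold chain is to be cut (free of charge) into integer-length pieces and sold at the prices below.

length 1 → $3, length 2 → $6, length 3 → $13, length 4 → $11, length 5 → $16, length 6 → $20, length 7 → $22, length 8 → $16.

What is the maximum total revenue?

32

Let best[k] be the best obtainable value from length k. For each k, try every first piece i and keep the best of price[i] + best[k−i].
best[1] = 3
best[2] = 6  (first piece 1, then best[1]=3)
best[3] = 13
best[4] = 16  (first piece 1, then best[3]=13)
best[5] = 19  (first piece 1, then best[4]=16)
best[6] = 26  (first piece 3, then best[3]=13)
best[7] = 29  (first piece 1, then best[6]=26)
best[8] = 32  (first piece 1, then best[7]=29)
One optimal cutting: 3 + 3 + 1 + 1 → $13 + $13 + $3 + $3 = $32.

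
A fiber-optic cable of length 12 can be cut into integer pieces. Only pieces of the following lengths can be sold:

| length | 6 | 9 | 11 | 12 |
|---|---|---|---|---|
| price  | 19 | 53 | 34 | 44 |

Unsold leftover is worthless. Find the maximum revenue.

Build best[k] bottom-up: best[k] = max over allowed piece i of (p[i] + best[k−i]).
best[1] = 0
best[2] = 0
best[3] = 0
best[4] = 0
best[5] = 0
best[6] = 19
best[7] = 19
best[8] = 19
best[9] = max(19+0, 53+0) = 53
best[10] = max(19+0, 53+0) = 53
best[11] = max(19+0, 53+0, 34+0) = 53
best[12] = max(19+19, 53+0, 34+0, 44+0) = 53
One optimal cutting: pieces 9 with 3 meters of scrap → $53.

53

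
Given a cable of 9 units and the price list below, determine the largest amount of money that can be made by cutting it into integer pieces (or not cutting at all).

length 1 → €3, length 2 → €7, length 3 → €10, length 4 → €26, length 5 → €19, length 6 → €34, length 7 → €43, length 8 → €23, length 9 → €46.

Let r[k] be the best obtainable value from length k. For each k, try every first piece i and keep the best of price[i] + r[k−i].
r[1] = 3
r[2] = max(3+3, 7+0) = 7
r[3] = max(3+7, 7+3, 10+0) = 10
r[4] = max(3+10, 7+7, 10+3, 26+0) = 26
r[5] = max(3+26, 7+10, 10+7, 26+3, 19+0) = 29
r[6] = max(3+29, 7+26, 10+10, 26+7, 19+3, 34+0) = 34
r[7] = max(3+34, 7+29, 10+26, …, 34+3, 43+0) = 43
r[8] = max(3+43, 7+34, 10+29, …, 43+3, 23+0) = 52
r[9] = max(3+52, 7+43, 10+34, …, 23+3, 46+0) = 55
One optimal cutting: 4 + 4 + 1 → €26 + €26 + €3 = €55.

55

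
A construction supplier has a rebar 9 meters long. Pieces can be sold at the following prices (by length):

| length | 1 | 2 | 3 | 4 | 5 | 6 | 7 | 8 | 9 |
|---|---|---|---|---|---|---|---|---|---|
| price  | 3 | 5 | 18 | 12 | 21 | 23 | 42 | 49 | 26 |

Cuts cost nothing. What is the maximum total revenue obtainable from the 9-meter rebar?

54

Let r[k] be the best obtainable value from length k. For each k, try every first piece i and keep the best of price[i] + r[k−i].
r[1] = 3
r[2] = max(3+3, 5+0) = 6
r[3] = max(3+6, 5+3, 18+0) = 18
r[4] = max(3+18, 5+6, 18+3, 12+0) = 21
r[5] = max(3+21, 5+18, 18+6, 12+3, 21+0) = 24
r[6] = max(3+24, 5+21, 18+18, 12+6, 21+3, 23+0) = 36
r[7] = max(3+36, 5+24, 18+21, …, 23+3, 42+0) = 42
r[8] = max(3+42, 5+36, 18+24, …, 42+3, 49+0) = 49
r[9] = max(3+49, 5+42, 18+36, …, 49+3, 26+0) = 54
One optimal cutting: 3 + 3 + 3 → ₹18 + ₹18 + ₹18 = ₹54.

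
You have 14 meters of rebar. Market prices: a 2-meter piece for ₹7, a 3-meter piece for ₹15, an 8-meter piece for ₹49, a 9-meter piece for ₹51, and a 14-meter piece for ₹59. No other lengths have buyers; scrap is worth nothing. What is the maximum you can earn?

79

Build f[k] bottom-up: f[k] = max over allowed piece i of (p[i] + f[k−i]).
f[1] = 0
f[2] = 7
f[3] = 15
f[4] = 15
f[5] = 22  (first piece 2, then f[3]=15)
f[6] = 30  (first piece 3, then f[3]=15)
f[7] = 30
f[8] = 49
f[9] = 51
f[10] = 56  (first piece 2, then f[8]=49)
f[11] = 64  (first piece 3, then f[8]=49)
f[12] = 66  (first piece 3, then f[9]=51)
f[13] = 71  (first piece 2, then f[11]=64)
f[14] = 79  (first piece 3, then f[11]=64)
One optimal cutting: 8 + 3 + 3 → ₹79.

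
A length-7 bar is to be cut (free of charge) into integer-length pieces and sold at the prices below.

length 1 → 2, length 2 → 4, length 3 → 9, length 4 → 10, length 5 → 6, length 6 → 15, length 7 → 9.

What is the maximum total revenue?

20

Build r[k] bottom-up: r[k] = max over allowed piece i of (p[i] + r[k−i]).
r[1] = 2
r[2] = max(2+2, 4+0) = 4
r[3] = max(2+4, 4+2, 9+0) = 9
r[4] = max(2+9, 4+4, 9+2, 10+0) = 11
r[5] = max(2+11, 4+9, 9+4, 10+2, 6+0) = 13
r[6] = max(2+13, 4+11, 9+9, 10+4, 6+2, 15+0) = 18
r[7] = max(2+18, 4+13, 9+11, …, 15+2, 9+0) = 20
One optimal cutting: 3 + 3 + 1 → 9 + 9 + 2 = 20.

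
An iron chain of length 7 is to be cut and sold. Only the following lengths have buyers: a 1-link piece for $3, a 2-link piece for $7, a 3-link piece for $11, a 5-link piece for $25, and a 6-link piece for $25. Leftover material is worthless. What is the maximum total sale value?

Let best[k] be the best obtainable value from length k. For each k, try every first piece i and keep the best of price[i] + best[k−i].
best[1] = 3
best[2] = 7
best[3] = 11
best[4] = 14  (first piece 1, then best[3]=11)
best[5] = 25
best[6] = 28  (first piece 1, then best[5]=25)
best[7] = 32  (first piece 2, then best[5]=25)
One optimal cutting: 5 + 2 → $32.

32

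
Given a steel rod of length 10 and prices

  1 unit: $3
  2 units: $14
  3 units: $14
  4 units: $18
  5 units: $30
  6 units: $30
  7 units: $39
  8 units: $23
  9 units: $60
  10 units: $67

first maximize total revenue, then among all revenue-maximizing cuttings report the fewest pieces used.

Let r[k] be the best obtainable value from length k. For each k, try every first piece i and keep the best of price[i] + r[k−i].
r[1] = 3
r[2] = max(3+3, 14+0) = 14
r[3] = max(3+14, 14+3, 14+0) = 17
r[4] = max(3+17, 14+14, 14+3, 18+0) = 28
r[5] = max(3+28, 14+17, 14+14, 18+3, 30+0) = 31
r[6] = max(3+31, 14+28, 14+17, 18+14, 30+3, 30+0) = 42
r[7] = max(3+42, 14+31, 14+28, …, 30+3, 39+0) = 45
r[8] = max(3+45, 14+42, 14+31, …, 39+3, 23+0) = 56
r[9] = max(3+56, 14+45, 14+42, …, 23+3, 60+0) = 60
r[10] = max(3+60, 14+56, 14+45, …, 60+3, 67+0) = 70
Maximum revenue is $70.
Now minimize piece count subject to staying optimal: for each k, pieces[k] = 1 + min over i with p[i]+r[k−i]=r[k] of pieces[k−i].
pieces[7] = 4
pieces[8] = 4
pieces[9] = 1
pieces[10] = 5

5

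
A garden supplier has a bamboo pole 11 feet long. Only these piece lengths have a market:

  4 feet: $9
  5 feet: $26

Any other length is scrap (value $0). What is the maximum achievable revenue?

Build f[k] bottom-up: f[k] = max over allowed piece i of (p[i] + f[k−i]).
f[1] = 0
f[2] = 0
f[3] = 0
f[4] = 9
f[5] = 26
f[6] = 26
f[7] = 26
f[8] = 26
f[9] = 35  (first piece 4, then f[5]=26)
f[10] = 52  (first piece 5, then f[5]=26)
f[11] = 52
One optimal cutting: pieces 5 + 5 with 1 foot of scrap → $52.

52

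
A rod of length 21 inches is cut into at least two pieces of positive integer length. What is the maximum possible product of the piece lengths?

2187

Define m[k] = max over 1≤i<k of i · max(k−i, m[k−i]); the inner max lets the remainder stay uncut if that's better.
m[2] = 1*max(1,0) = 1*1 = 1
m[3] = max(1*2, 2*1) = 2
m[4] = max(1*3, 2*2, 3*1) = 4
m[5] = max(1*4, 2*3, 3*2, 4*1) = 6
m[6] = max(1*6, 2*4, 3*3, 4*2, 5*1) = 9
m[7] = max(1*9, 2*6, 3*4, 4*3, 5*2, 6*1) = 12
m[8] = max(1*12, 2*9, 3*6, …, 6*2, 7*1) = 18
m[9] = max(1*18, 2*12, 3*9, …, 7*2, 8*1) = 27
m[10] = max(1*27, 2*18, 3*12, …, 8*2, 9*1) = 36
m[11] = max(1*36, 2*27, 3*18, …, 9*2, 10*1) = 54
m[12] = max(1*54, 2*36, 3*27, …, 10*2, 11*1) = 81
m[13] = max(1*81, 2*54, 3*36, …, 11*2, 12*1) = 108
m[14] = max(1*108, 2*81, 3*54, …, 12*2, 13*1) = 162
m[15] = max(1*162, 2*108, 3*81, …, 13*2, 14*1) = 243
m[16] = max(1*243, 2*162, 3*108, …, 14*2, 15*1) = 324
m[17] = max(1*324, 2*243, 3*162, …, 15*2, 16*1) = 486
m[18] = max(1*486, 2*324, 3*243, …, 16*2, 17*1) = 729
m[19] = max(1*729, 2*486, 3*324, …, 17*2, 18*1) = 972
m[20] = max(1*972, 2*729, 3*486, …, 18*2, 19*1) = 1458
m[21] = max(1*1458, 2*972, 3*729, …, 19*2, 20*1) = 2187
One optimal split: 3 + 3 + 3 + 3 + 3 + 3 + 3; product 3*3*3*3*3*3*3 = 2187.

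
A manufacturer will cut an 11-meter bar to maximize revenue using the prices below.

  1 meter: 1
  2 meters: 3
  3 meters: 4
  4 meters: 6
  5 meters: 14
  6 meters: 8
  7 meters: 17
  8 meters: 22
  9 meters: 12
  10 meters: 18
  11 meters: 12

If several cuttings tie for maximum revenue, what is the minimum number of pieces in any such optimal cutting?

Let r[k] be the best obtainable value from length k. For each k, try every first piece i and keep the best of price[i] + r[k−i].
r[1] = 1
r[2] = max(1+1, 3+0) = 3
r[3] = max(1+3, 3+1, 4+0) = 4
r[4] = max(1+4, 3+3, 4+1, 6+0) = 6
r[5] = max(1+6, 3+4, 4+3, 6+1, 14+0) = 14
r[6] = max(1+14, 3+6, 4+4, 6+3, 14+1, 8+0) = 15
r[7] = max(1+15, 3+14, 4+6, …, 8+1, 17+0) = 17
r[8] = max(1+17, 3+15, 4+14, …, 17+1, 22+0) = 22
r[9] = max(1+22, 3+17, 4+15, …, 22+1, 12+0) = 23
r[10] = max(1+23, 3+22, 4+17, …, 12+1, 18+0) = 28
r[11] = max(1+28, 3+23, 4+22, …, 18+1, 12+0) = 29
Maximum revenue is 29.
Now minimize piece count subject to staying optimal: for each k, pieces[k] = 1 + min over i with p[i]+r[k−i]=r[k] of pieces[k−i].
pieces[8] = 1
pieces[9] = 2
pieces[10] = 2
pieces[11] = 3

3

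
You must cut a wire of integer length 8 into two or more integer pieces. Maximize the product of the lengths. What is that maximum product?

Define g[k] = max over 1≤i<k of i · max(k−i, g[k−i]); the inner max lets the remainder stay uncut if that's better.
g[2] = 1*max(1,0) = 1*1 = 1
g[3] = 1*max(2,1) = 1*2 = 2
g[4] = 2*max(2,1) = 2*2 = 4
g[5] = 2*max(3,2) = 2*3 = 6
g[6] = 3*max(3,2) = 3*3 = 9
g[7] = 2*max(5,6) = 2*6 = 12
g[8] = 2*max(6,9) = 2*9 = 18
One optimal split: 3 + 3 + 2; product 3*3*2 = 18.

18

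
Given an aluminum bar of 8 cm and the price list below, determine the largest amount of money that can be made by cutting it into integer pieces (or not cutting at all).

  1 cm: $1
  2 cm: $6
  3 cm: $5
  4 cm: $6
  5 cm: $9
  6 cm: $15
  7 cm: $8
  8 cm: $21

Let r[k] be the best obtainable value from length k. For each k, try every first piece i and keep the best of price[i] + r[k−i].
r[1] = 1
r[2] = 6
r[3] = 7  (first piece 1, then r[2]=6)
r[4] = 12  (first piece 2, then r[2]=6)
r[5] = 13  (first piece 1, then r[4]=12)
r[6] = 18  (first piece 2, then r[4]=12)
r[7] = 19  (first piece 1, then r[6]=18)
r[8] = 24  (first piece 2, then r[6]=18)
One optimal cutting: 2 + 2 + 2 + 2 → $6 + $6 + $6 + $6 = $24.

24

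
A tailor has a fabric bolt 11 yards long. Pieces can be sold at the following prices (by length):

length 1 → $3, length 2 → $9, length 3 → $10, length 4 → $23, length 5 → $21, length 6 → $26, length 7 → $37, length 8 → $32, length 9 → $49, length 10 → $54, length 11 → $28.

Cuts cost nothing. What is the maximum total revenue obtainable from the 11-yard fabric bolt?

60

Build r[k] bottom-up: r[k] = max over allowed piece i of (p[i] + r[k−i]).
r[1] = 3
r[2] = 9
r[3] = 12  (first piece 1, then r[2]=9)
r[4] = 23
r[5] = 26  (first piece 1, then r[4]=23)
r[6] = 32  (first piece 2, then r[4]=23)
r[7] = 37
r[8] = 46  (first piece 4, then r[4]=23)
r[9] = 49  (first piece 1, then r[8]=46)
r[10] = 55  (first piece 2, then r[8]=46)
r[11] = 60  (first piece 4, then r[7]=37)
One optimal cutting: 7 + 4 → $37 + $23 = $60.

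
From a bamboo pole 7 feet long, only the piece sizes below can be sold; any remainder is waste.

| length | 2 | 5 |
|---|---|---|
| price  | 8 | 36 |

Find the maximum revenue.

Consider every possible first cut. best[k] is the best of p[i]+best[k−i] over all sellable i≤k.
best[1] = 0
best[2] = 8
best[3] = 8
best[4] = 16  (first piece 2, then best[2]=8)
best[5] = max(8+8, 36+0) = 36
best[6] = max(8+16, 36+0) = 36
best[7] = max(8+36, 36+8) = 44
One optimal cutting: 5 + 2 → $44.

44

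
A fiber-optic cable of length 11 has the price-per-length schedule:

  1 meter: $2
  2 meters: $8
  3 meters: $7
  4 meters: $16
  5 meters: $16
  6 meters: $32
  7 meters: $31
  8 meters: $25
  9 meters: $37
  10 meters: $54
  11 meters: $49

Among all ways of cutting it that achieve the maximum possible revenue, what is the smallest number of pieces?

Consider every possible first cut. r[k] is the best of p[i]+r[k−i] over all sellable i≤k.
r[1] = 2
r[2] = max(2+2, 8+0) = 8
r[3] = max(2+8, 8+2, 7+0) = 10
r[4] = max(2+10, 8+8, 7+2, 16+0) = 16
r[5] = max(2+16, 8+10, 7+8, 16+2, 16+0) = 18
r[6] = max(2+18, 8+16, 7+10, 16+8, 16+2, 32+0) = 32
r[7] = max(2+32, 8+18, 7+16, …, 32+2, 31+0) = 34
r[8] = max(2+34, 8+32, 7+18, …, 31+2, 25+0) = 40
r[9] = max(2+40, 8+34, 7+32, …, 25+2, 37+0) = 42
r[10] = max(2+42, 8+40, 7+34, …, 37+2, 54+0) = 54
r[11] = max(2+54, 8+42, 7+40, …, 54+2, 49+0) = 56
Maximum revenue is $56.
Now minimize piece count subject to staying optimal: for each k, pieces[k] = 1 + min over i with p[i]+r[k−i]=r[k] of pieces[k−i].
pieces[8] = 2
pieces[9] = 3
pieces[10] = 1
pieces[11] = 2

2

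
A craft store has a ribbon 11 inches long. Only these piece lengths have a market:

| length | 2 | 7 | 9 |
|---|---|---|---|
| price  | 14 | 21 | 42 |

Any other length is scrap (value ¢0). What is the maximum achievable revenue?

70

Consider every possible first cut. r[k] is the best of p[i]+r[k−i] over all sellable i≤k.
r[1] = 0
r[2] = 14
r[3] = 14
r[4] = 28  (first piece 2, then r[2]=14)
r[5] = 28
r[6] = 42  (first piece 2, then r[4]=28)
r[7] = max(14+28, 21+0) = 42
r[8] = max(14+42, 21+0) = 56
r[9] = max(14+42, 21+14, 42+0) = 56
r[10] = max(14+56, 21+14, 42+0) = 70
r[11] = max(14+56, 21+28, 42+14) = 70
One optimal cutting: pieces 2 + 2 + 2 + 2 + 2 with 1 inch of scrap → ¢70.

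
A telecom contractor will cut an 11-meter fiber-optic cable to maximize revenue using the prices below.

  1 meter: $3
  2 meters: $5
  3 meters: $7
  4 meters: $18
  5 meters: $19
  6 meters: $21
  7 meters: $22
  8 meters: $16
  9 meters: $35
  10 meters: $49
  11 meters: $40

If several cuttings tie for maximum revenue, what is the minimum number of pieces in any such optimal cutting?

2

Consider every possible first cut. r[k] is the best of p[i]+r[k−i] over all sellable i≤k.
r[1] = 3
r[2] = 6  (first piece 1, then r[1]=3)
r[3] = 9  (first piece 1, then r[2]=6)
r[4] = 18
r[5] = 21  (first piece 1, then r[4]=18)
r[6] = 24  (first piece 1, then r[5]=21)
r[7] = 27  (first piece 1, then r[6]=24)
r[8] = 36  (first piece 4, then r[4]=18)
r[9] = 39  (first piece 1, then r[8]=36)
r[10] = 49
r[11] = 52  (first piece 1, then r[10]=49)
Maximum revenue is $52.
Now minimize piece count subject to staying optimal: for each k, pieces[k] = 1 + min over i with p[i]+r[k−i]=r[k] of pieces[k−i].
pieces[8] = 2
pieces[9] = 3
pieces[10] = 1
pieces[11] = 2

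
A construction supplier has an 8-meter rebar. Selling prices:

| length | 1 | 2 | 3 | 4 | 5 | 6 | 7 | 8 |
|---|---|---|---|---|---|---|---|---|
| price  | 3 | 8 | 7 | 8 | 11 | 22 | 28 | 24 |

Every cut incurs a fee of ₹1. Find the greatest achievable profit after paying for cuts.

Let net[k] be the best obtainable value from length k. For each k, try every first piece i and keep the best of price[i] + net[k−i] minus the 1 cut fee when i<k.
net[1] = 3
net[2] = 8
net[3] = 10  (first piece 1, then net[2]=8)
net[4] = 15  (first piece 2, then net[2]=8)
net[5] = 17  (first piece 1, then net[4]=15)
net[6] = 22  (first piece 2, then net[4]=15)
net[7] = 28
net[8] = 30  (first piece 1, then net[7]=28)
One optimal plan: pieces 7 + 1 (1 cut) → ₹31 − ₹1 = ₹30.

30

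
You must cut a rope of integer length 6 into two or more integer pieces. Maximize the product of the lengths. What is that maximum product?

Let g[k] be the best product for length k (with at least one cut). For each first piece i, the rest contributes max(k−i, g[k−i]).
g[2] = 1·max(1,0) = 1·1 = 1
g[3] = 1·max(2,1) = 1·2 = 2
g[4] = 2·max(2,1) = 2·2 = 4
g[5] = 2·max(3,2) = 2·3 = 6
g[6] = 3·max(3,2) = 3·3 = 9
One optimal split: 3 + 3; product 3·3 = 9.

9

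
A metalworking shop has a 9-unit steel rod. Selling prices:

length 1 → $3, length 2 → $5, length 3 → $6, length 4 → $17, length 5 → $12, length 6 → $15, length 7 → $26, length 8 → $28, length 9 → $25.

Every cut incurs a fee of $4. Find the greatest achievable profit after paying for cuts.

29

Build v[k] bottom-up: v[k] = max over allowed piece i of (p[i] + v[k−i]) − 4 per cut.
v[1] = 3
v[2] = max(3+3-4, 5+0) = 5
v[3] = max(3+5-4, 5+3-4, 6+0) = 6
v[4] = max(3+6-4, 5+5-4, 6+3-4, 17+0) = 17
v[5] = max(3+17-4, 5+6-4, 6+5-4, 17+3-4, 12+0) = 16
v[6] = max(3+16-4, 5+17-4, 6+6-4, 17+5-4, 12+3-4, 15+0) = 18
v[7] = max(3+18-4, 5+16-4, 6+17-4, …, 15+3-4, 26+0) = 26
v[8] = max(3+26-4, 5+18-4, 6+16-4, …, 26+3-4, 28+0) = 30
v[9] = max(3+30-4, 5+26-4, 6+18-4, …, 28+3-4, 25+0) = 29
One optimal plan: pieces 4 + 4 + 1 (2 cuts) → $37 − $8 = $29.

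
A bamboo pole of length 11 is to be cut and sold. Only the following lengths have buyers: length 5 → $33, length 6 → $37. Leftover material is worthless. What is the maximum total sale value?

70

Let r[k] be the best obtainable value from length k. For each k, try every first piece i and keep the best of price[i] + r[k−i].
r[1] = 0
r[2] = 0
r[3] = 0
r[4] = 0
r[5] = 33
r[6] = max(33+0, 37+0) = 37
r[7] = max(33+0, 37+0) = 37
r[8] = max(33+0, 37+0) = 37
r[9] = max(33+0, 37+0) = 37
r[10] = max(33+33, 37+0) = 66
r[11] = max(33+37, 37+33) = 70
One optimal cutting: 6 + 5 → $70.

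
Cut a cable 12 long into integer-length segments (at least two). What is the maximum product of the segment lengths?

Define g[k] = max over 1≤i<k of i · max(k−i, g[k−i]); the inner max lets the remainder stay uncut if that's better.
g[2] = 1×max(1,0) = 1×1 = 1
g[3] = max(1×2, 2×1) = 2
g[4] = max(1×3, 2×2, 3×1) = 4
g[5] = max(1×4, 2×3, 3×2, 4×1) = 6
g[6] = max(1×6, 2×4, 3×3, 4×2, 5×1) = 9
g[7] = max(1×9, 2×6, 3×4, 4×3, 5×2, 6×1) = 12
g[8] = max(1×12, 2×9, 3×6, …, 6×2, 7×1) = 18
g[9] = max(1×18, 2×12, 3×9, …, 7×2, 8×1) = 27
g[10] = max(1×27, 2×18, 3×12, …, 8×2, 9×1) = 36
g[11] = max(1×36, 2×27, 3×18, …, 9×2, 10×1) = 54
g[12] = max(1×54, 2×36, 3×27, …, 10×2, 11×1) = 81
One optimal split: 3 + 3 + 3 + 3; product 3×3×3×3 = 81.

81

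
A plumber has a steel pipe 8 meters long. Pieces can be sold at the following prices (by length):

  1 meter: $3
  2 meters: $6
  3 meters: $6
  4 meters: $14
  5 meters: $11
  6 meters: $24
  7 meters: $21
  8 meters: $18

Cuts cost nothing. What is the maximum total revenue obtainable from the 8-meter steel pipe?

30

Build v[k] bottom-up: v[k] = max over allowed piece i of (p[i] + v[k−i]).
v[1] = 3
v[2] = max(3+3, 6+0) = 6
v[3] = max(3+6, 6+3, 6+0) = 9
v[4] = max(3+9, 6+6, 6+3, 14+0) = 14
v[5] = max(3+14, 6+9, 6+6, 14+3, 11+0) = 17
v[6] = max(3+17, 6+14, 6+9, 14+6, 11+3, 24+0) = 24
v[7] = max(3+24, 6+17, 6+14, …, 24+3, 21+0) = 27
v[8] = max(3+27, 6+24, 6+17, …, 21+3, 18+0) = 30
One optimal cutting: 6 + 1 + 1 → $24 + $3 + $3 = $30.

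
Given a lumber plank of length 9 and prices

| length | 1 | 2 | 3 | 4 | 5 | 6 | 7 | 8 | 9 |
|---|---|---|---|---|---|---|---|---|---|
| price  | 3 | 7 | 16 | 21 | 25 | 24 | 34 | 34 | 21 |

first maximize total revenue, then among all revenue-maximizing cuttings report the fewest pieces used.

Let r[k] be the best obtainable value from length k. For each k, try every first piece i and keep the best of price[i] + r[k−i].
r[1] = 3
r[2] = 7
r[3] = 16
r[4] = 21
r[5] = 25
r[6] = 32  (first piece 3, then r[3]=16)
r[7] = 37  (first piece 3, then r[4]=21)
r[8] = 42  (first piece 4, then r[4]=21)
r[9] = 48  (first piece 3, then r[6]=32)
Maximum revenue is $48.
Now minimize piece count subject to staying optimal: for each k, pieces[k] = 1 + min over i with p[i]+r[k−i]=r[k] of pieces[k−i].
pieces[6] = 2
pieces[7] = 2
pieces[8] = 2
pieces[9] = 3

3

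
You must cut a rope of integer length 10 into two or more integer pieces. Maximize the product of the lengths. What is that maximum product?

36

Define prod[k] = max over 1≤i<k of i · max(k−i, prod[k−i]); the inner max lets the remainder stay uncut if that's better.
Small cases: prod[2]=1, prod[3]=2, prod[4]=4, prod[5]=6.
prod[6] = 3×max(3,2) = 3×3 = 9
prod[7] = 2×max(5,6) = 2×6 = 12
prod[8] = 2×max(6,9) = 2×9 = 18
prod[9] = 3×max(6,9) = 3×9 = 27
prod[10] = 2×max(8,18) = 2×18 = 36
One optimal split: 3 + 3 + 2 + 2; product 3×3×2×2 = 36.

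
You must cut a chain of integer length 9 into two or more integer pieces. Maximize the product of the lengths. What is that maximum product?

27

Fill f[k] for k=2..9: at each k try every first piece i and multiply by the better of (k−i) uncut or f[k−i].
Small cases: f[2]=1.
f[3] = max(1*2, 2*1) = 2
f[4] = max(1*3, 2*2, 3*1) = 4
f[5] = max(1*4, 2*3, 3*2, 4*1) = 6
f[6] = max(1*6, 2*4, 3*3, 4*2, 5*1) = 9
f[7] = max(1*9, 2*6, 3*4, 4*3, 5*2, 6*1) = 12
f[8] = max(1*12, 2*9, 3*6, …, 6*2, 7*1) = 18
f[9] = max(1*18, 2*12, 3*9, …, 7*2, 8*1) = 27
One optimal split: 3 + 3 + 3; product 3*3*3 = 27.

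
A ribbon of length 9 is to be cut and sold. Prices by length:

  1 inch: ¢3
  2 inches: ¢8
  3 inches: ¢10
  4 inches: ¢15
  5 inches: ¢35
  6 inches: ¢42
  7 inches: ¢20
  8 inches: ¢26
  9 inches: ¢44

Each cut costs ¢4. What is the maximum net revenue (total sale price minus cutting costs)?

Consider every possible first cut. v[k] is the best of p[i]+v[k−i] over all sellable i≤k, charging 4 whenever i<k.
v[1] = 3
v[2] = 8
v[3] = 10
v[4] = 15
v[5] = 35
v[6] = 42
v[7] = 41  (first piece 1, then v[6]=42)
v[8] = 46  (first piece 2, then v[6]=42)
v[9] = 48  (first piece 3, then v[6]=42)
One optimal plan: pieces 6 + 3 (1 cut) → ¢52 − ¢4 = ¢48.

48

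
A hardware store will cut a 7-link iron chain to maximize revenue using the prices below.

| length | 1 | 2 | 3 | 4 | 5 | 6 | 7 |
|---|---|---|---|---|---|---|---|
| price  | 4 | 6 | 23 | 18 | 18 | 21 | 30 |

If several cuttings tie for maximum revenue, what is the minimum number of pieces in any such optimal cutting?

3

Consider every possible first cut. r[k] is the best of p[i]+r[k−i] over all sellable i≤k.
r[1] = 4
r[2] = max(4+4, 6+0) = 8
r[3] = max(4+8, 6+4, 23+0) = 23
r[4] = max(4+23, 6+8, 23+4, 18+0) = 27
r[5] = max(4+27, 6+23, 23+8, 18+4, 18+0) = 31
r[6] = max(4+31, 6+27, 23+23, 18+8, 18+4, 21+0) = 46
r[7] = max(4+46, 6+31, 23+27, …, 21+4, 30+0) = 50
Maximum revenue is $50.
Now minimize piece count subject to staying optimal: for each k, pieces[k] = 1 + min over i with p[i]+r[k−i]=r[k] of pieces[k−i].
pieces[4] = 2
pieces[5] = 3
pieces[6] = 2
pieces[7] = 3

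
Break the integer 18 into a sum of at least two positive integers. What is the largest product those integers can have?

Define prod[k] = max over 1≤i<k of i · max(k−i, prod[k−i]); the inner max lets the remainder stay uncut if that's better.
prod[2] = 1×max(1,0) = 1×1 = 1
prod[3] = 1×max(2,1) = 1×2 = 2
prod[4] = 2×max(2,1) = 2×2 = 4
prod[5] = 2×max(3,2) = 2×3 = 6
prod[6] = 3×max(3,2) = 3×3 = 9
prod[7] = 2×max(5,6) = 2×6 = 12
prod[8] = 2×max(6,9) = 2×9 = 18
prod[9] = 3×max(6,9) = 3×9 = 27
prod[10] = 2×max(8,18) = 2×18 = 36
prod[11] = 2×max(9,27) = 2×27 = 54
prod[12] = 3×max(9,27) = 3×27 = 81
prod[13] = 2×max(11,54) = 2×54 = 108
prod[14] = 2×max(12,81) = 2×81 = 162
prod[15] = 3×max(12,81) = 3×81 = 243
prod[16] = 2×max(14,162) = 2×162 = 324
prod[17] = 2×max(15,243) = 2×243 = 486
prod[18] = 3×max(15,243) = 3×243 = 729
One optimal split: 3 + 3 + 3 + 3 + 3 + 3; product 3×3×3×3×3×3 = 729.

729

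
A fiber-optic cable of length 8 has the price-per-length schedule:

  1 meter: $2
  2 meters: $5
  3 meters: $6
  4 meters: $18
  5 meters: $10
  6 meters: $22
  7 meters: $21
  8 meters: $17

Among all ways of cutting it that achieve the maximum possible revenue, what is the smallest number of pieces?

Consider every possible first cut. r[k] is the best of p[i]+r[k−i] over all sellable i≤k.
r[1] = 2
r[2] = 5
r[3] = 7  (first piece 1, then r[2]=5)
r[4] = 18
r[5] = 20  (first piece 1, then r[4]=18)
r[6] = 23  (first piece 2, then r[4]=18)
r[7] = 25  (first piece 1, then r[6]=23)
r[8] = 36  (first piece 4, then r[4]=18)
Maximum revenue is $36.
Now minimize piece count subject to staying optimal: for each k, pieces[k] = 1 + min over i with p[i]+r[k−i]=r[k] of pieces[k−i].
pieces[5] = 2
pieces[6] = 2
pieces[7] = 3
pieces[8] = 2

2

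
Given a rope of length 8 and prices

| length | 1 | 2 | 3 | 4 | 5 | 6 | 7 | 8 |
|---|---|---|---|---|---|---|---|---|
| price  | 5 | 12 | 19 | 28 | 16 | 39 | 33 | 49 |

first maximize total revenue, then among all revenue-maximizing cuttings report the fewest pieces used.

2

Let r[k] be the best obtainable value from length k. For each k, try every first piece i and keep the best of price[i] + r[k−i].
r[1] = 5
r[2] = 12
r[3] = 19
r[4] = 28
r[5] = 33  (first piece 1, then r[4]=28)
r[6] = 40  (first piece 2, then r[4]=28)
r[7] = 47  (first piece 3, then r[4]=28)
r[8] = 56  (first piece 4, then r[4]=28)
Maximum revenue is $56.
Now minimize piece count subject to staying optimal: for each k, pieces[k] = 1 + min over i with p[i]+r[k−i]=r[k] of pieces[k−i].
pieces[5] = 2
pieces[6] = 2
pieces[7] = 2
pieces[8] = 2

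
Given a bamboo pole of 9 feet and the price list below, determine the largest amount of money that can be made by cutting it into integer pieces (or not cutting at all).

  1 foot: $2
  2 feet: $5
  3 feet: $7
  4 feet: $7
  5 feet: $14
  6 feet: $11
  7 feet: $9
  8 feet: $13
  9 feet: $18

24

Let r[k] be the best obtainable value from length k. For each k, try every first piece i and keep the best of price[i] + r[k−i].
r[1] = 2
r[2] = 5
r[3] = 7  (first piece 1, then r[2]=5)
r[4] = 10  (first piece 2, then r[2]=5)
r[5] = 14
r[6] = 16  (first piece 1, then r[5]=14)
r[7] = 19  (first piece 2, then r[5]=14)
r[8] = 21  (first piece 1, then r[7]=19)
r[9] = 24  (first piece 2, then r[7]=19)
One optimal cutting: 5 + 2 + 2 → $14 + $5 + $5 = $24.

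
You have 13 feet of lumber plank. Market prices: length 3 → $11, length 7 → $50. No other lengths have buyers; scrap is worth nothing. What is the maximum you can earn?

Let best[k] be the best obtainable value from length k. For each k, try every first piece i and keep the best of price[i] + best[k−i].
best[1] = 0
best[2] = 0
best[3] = 11
best[4] = 11
best[5] = 11
best[6] = 22  (first piece 3, then best[3]=11)
best[7] = max(11+11, 50+0) = 50
best[8] = max(11+11, 50+0) = 50
best[9] = max(11+22, 50+0) = 50
best[10] = max(11+50, 50+11) = 61
best[11] = max(11+50, 50+11) = 61
best[12] = max(11+50, 50+11) = 61
best[13] = max(11+61, 50+22) = 72
One optimal cutting: 7 + 3 + 3 → $72.

72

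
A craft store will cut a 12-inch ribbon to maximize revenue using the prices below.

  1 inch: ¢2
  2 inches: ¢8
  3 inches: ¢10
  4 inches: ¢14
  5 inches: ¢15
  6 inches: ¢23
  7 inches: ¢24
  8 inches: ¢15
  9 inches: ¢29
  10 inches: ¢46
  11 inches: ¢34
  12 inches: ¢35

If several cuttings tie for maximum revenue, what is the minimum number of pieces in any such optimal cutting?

Build r[k] bottom-up: r[k] = max over allowed piece i of (p[i] + r[k−i]).
r[1] = 2
r[2] = max(2+2, 8+0) = 8
r[3] = max(2+8, 8+2, 10+0) = 10
r[4] = max(2+10, 8+8, 10+2, 14+0) = 16
r[5] = max(2+16, 8+10, 10+8, 14+2, 15+0) = 18
r[6] = max(2+18, 8+16, 10+10, 14+8, 15+2, 23+0) = 24
r[7] = max(2+24, 8+18, 10+16, …, 23+2, 24+0) = 26
r[8] = max(2+26, 8+24, 10+18, …, 24+2, 15+0) = 32
r[9] = max(2+32, 8+26, 10+24, …, 15+2, 29+0) = 34
r[10] = max(2+34, 8+32, 10+26, …, 29+2, 46+0) = 46
r[11] = max(2+46, 8+34, 10+32, …, 46+2, 34+0) = 48
r[12] = max(2+48, 8+46, 10+34, …, 34+2, 35+0) = 54
Maximum revenue is ¢54.
Now minimize piece count subject to staying optimal: for each k, pieces[k] = 1 + min over i with p[i]+r[k−i]=r[k] of pieces[k−i].
pieces[9] = 4
pieces[10] = 1
pieces[11] = 2
pieces[12] = 2

2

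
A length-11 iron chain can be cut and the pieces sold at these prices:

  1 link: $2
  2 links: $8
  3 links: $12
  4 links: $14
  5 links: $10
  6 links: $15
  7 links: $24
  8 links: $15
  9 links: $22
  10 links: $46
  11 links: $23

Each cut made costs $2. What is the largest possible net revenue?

46

Let net[k] be the best obtainable value from length k. For each k, try every first piece i and keep the best of price[i] + net[k−i] minus the 2 cut fee when i<k.
net[1] = 2
net[2] = max(2+2-2, 8+0) = 8
net[3] = max(2+8-2, 8+2-2, 12+0) = 12
net[4] = max(2+12-2, 8+8-2, 12+2-2, 14+0) = 14
net[5] = max(2+14-2, 8+12-2, 12+8-2, 14+2-2, 10+0) = 18
net[6] = max(2+18-2, 8+14-2, 12+12-2, 14+8-2, 10+2-2, 15+0) = 22
net[7] = max(2+22-2, 8+18-2, 12+14-2, …, 15+2-2, 24+0) = 24
net[8] = max(2+24-2, 8+22-2, 12+18-2, …, 24+2-2, 15+0) = 28
net[9] = max(2+28-2, 8+24-2, 12+22-2, …, 15+2-2, 22+0) = 32
net[10] = max(2+32-2, 8+28-2, 12+24-2, …, 22+2-2, 46+0) = 46
net[11] = max(2+46-2, 8+32-2, 12+28-2, …, 46+2-2, 23+0) = 46
One optimal plan: pieces 10 + 1 (1 cut) → $48 − $2 = $46.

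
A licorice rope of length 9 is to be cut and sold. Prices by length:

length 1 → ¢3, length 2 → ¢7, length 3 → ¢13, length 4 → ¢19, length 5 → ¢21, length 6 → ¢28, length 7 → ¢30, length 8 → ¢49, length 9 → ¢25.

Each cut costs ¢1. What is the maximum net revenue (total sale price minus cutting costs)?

Consider every possible first cut. net[k] is the best of p[i]+net[k−i] over all sellable i≤k, charging 1 whenever i<k.
net[1] = 3
net[2] = max(3+3-1, 7+0) = 7
net[3] = max(3+7-1, 7+3-1, 13+0) = 13
net[4] = max(3+13-1, 7+7-1, 13+3-1, 19+0) = 19
net[5] = max(3+19-1, 7+13-1, 13+7-1, 19+3-1, 21+0) = 21
net[6] = max(3+21-1, 7+19-1, 13+13-1, 19+7-1, 21+3-1, 28+0) = 28
net[7] = max(3+28-1, 7+21-1, 13+19-1, …, 28+3-1, 30+0) = 31
net[8] = max(3+31-1, 7+28-1, 13+21-1, …, 30+3-1, 49+0) = 49
net[9] = max(3+49-1, 7+31-1, 13+28-1, …, 49+3-1, 25+0) = 51
One optimal plan: pieces 8 + 1 (1 cut) → ¢52 − ¢1 = ¢51.

51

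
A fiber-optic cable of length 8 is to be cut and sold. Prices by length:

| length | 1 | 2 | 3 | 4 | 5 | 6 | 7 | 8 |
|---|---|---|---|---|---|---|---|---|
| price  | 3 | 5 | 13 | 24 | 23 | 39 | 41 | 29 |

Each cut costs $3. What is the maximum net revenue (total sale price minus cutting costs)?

Consider every possible first cut. r[k] is the best of p[i]+r[k−i] over all sellable i≤k, charging 3 whenever i<k.
r[1] = 3
r[2] = max(3+3-3, 5+0) = 5
r[3] = max(3+5-3, 5+3-3, 13+0) = 13
r[4] = max(3+13-3, 5+5-3, 13+3-3, 24+0) = 24
r[5] = max(3+24-3, 5+13-3, 13+5-3, 24+3-3, 23+0) = 24
r[6] = max(3+24-3, 5+24-3, 13+13-3, 24+5-3, 23+3-3, 39+0) = 39
r[7] = max(3+39-3, 5+24-3, 13+24-3, …, 39+3-3, 41+0) = 41
r[8] = max(3+41-3, 5+39-3, 13+24-3, …, 41+3-3, 29+0) = 45
One optimal plan: pieces 4 + 4 (1 cut) → $48 − $3 = $45.

45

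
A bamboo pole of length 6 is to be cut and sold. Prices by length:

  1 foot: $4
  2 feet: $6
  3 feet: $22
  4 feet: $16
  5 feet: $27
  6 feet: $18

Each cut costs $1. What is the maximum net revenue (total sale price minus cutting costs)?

Build v[k] bottom-up: v[k] = max over allowed piece i of (p[i] + v[k−i]) − 1 per cut.
v[1] = 4
v[2] = 7  (first piece 1, then v[1]=4)
v[3] = 22
v[4] = 25  (first piece 1, then v[3]=22)
v[5] = 28  (first piece 1, then v[4]=25)
v[6] = 43  (first piece 3, then v[3]=22)
One optimal plan: pieces 3 + 3 (1 cut) → $44 − $1 = $43.

43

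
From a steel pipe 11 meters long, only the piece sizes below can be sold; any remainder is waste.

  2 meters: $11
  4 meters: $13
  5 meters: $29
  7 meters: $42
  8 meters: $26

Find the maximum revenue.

64

Let f[k] be the best obtainable value from length k. For each k, try every first piece i and keep the best of price[i] + f[k−i].
f[1] = 0
f[2] = 11
f[3] = 11
f[4] = max(11+11, 13+0) = 22
f[5] = max(11+11, 13+0, 29+0) = 29
f[6] = max(11+22, 13+11, 29+0) = 33
f[7] = max(11+29, 13+11, 29+11, 42+0) = 42
f[8] = max(11+33, 13+22, 29+11, 42+0, 26+0) = 44
f[9] = max(11+42, 13+29, 29+22, 42+11, 26+0) = 53
f[10] = max(11+44, 13+33, 29+29, 42+11, 26+11) = 58
f[11] = max(11+53, 13+42, 29+33, 42+22, 26+11) = 64
One optimal cutting: 7 + 2 + 2 → $64.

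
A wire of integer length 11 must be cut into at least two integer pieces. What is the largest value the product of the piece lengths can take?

Fill m[k] for k=2..11: at each k try every first piece i and multiply by the better of (k−i) uncut or m[k−i].
m[2] = 1*max(1,0) = 1*1 = 1
m[3] = max(1*2, 2*1) = 2
m[4] = max(1*3, 2*2, 3*1) = 4
m[5] = max(1*4, 2*3, 3*2, 4*1) = 6
m[6] = max(1*6, 2*4, 3*3, 4*2, 5*1) = 9
m[7] = max(1*9, 2*6, 3*4, 4*3, 5*2, 6*1) = 12
m[8] = max(1*12, 2*9, 3*6, …, 6*2, 7*1) = 18
m[9] = max(1*18, 2*12, 3*9, …, 7*2, 8*1) = 27
m[10] = max(1*27, 2*18, 3*12, …, 8*2, 9*1) = 36
m[11] = max(1*36, 2*27, 3*18, …, 9*2, 10*1) = 54
One optimal split: 3 + 3 + 3 + 2; product 3*3*3*2 = 54.

54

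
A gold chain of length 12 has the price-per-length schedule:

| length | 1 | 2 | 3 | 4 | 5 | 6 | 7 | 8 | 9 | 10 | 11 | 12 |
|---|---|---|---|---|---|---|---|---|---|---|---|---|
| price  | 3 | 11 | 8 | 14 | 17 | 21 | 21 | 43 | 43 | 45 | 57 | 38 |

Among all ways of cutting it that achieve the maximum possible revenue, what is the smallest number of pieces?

6

Let r[k] be the best obtainable value from length k. For each k, try every first piece i and keep the best of price[i] + r[k−i].
r[1] = 3
r[2] = max(3+3, 11+0) = 11
r[3] = max(3+11, 11+3, 8+0) = 14
r[4] = max(3+14, 11+11, 8+3, 14+0) = 22
r[5] = max(3+22, 11+14, 8+11, 14+3, 17+0) = 25
r[6] = max(3+25, 11+22, 8+14, 14+11, 17+3, 21+0) = 33
r[7] = max(3+33, 11+25, 8+22, …, 21+3, 21+0) = 36
r[8] = max(3+36, 11+33, 8+25, …, 21+3, 43+0) = 44
r[9] = max(3+44, 11+36, 8+33, …, 43+3, 43+0) = 47
r[10] = max(3+47, 11+44, 8+36, …, 43+3, 45+0) = 55
r[11] = max(3+55, 11+47, 8+44, …, 45+3, 57+0) = 58
r[12] = max(3+58, 11+55, 8+47, …, 57+3, 38+0) = 66
Maximum revenue is $66.
Now minimize piece count subject to staying optimal: for each k, pieces[k] = 1 + min over i with p[i]+r[k−i]=r[k] of pieces[k−i].
pieces[9] = 5
pieces[10] = 5
pieces[11] = 6
pieces[12] = 6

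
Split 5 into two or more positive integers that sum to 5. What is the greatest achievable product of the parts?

6

Let g[k] be the best product for length k (with at least one cut). For each first piece i, the rest contributes max(k−i, g[k−i]).
g[2] = 1×max(1,0) = 1×1 = 1
g[3] = max(1×2, 2×1) = 2
g[4] = max(1×3, 2×2, 3×1) = 4
g[5] = max(1×4, 2×3, 3×2, 4×1) = 6
One optimal split: 3 + 2; product 3×2 = 6.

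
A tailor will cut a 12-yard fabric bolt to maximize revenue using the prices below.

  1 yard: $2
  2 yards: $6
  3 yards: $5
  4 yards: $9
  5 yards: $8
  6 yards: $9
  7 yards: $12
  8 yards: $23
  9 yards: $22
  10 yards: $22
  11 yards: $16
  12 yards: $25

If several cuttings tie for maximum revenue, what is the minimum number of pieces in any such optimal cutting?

Let r[k] be the best obtainable value from length k. For each k, try every first piece i and keep the best of price[i] + r[k−i].
r[1] = 2
r[2] = 6
r[3] = 8  (first piece 1, then r[2]=6)
r[4] = 12  (first piece 2, then r[2]=6)
r[5] = 14  (first piece 1, then r[4]=12)
r[6] = 18  (first piece 2, then r[4]=12)
r[7] = 20  (first piece 1, then r[6]=18)
r[8] = 24  (first piece 2, then r[6]=18)
r[9] = 26  (first piece 1, then r[8]=24)
r[10] = 30  (first piece 2, then r[8]=24)
r[11] = 32  (first piece 1, then r[10]=30)
r[12] = 36  (first piece 2, then r[10]=30)
Maximum revenue is $36.
Now minimize piece count subject to staying optimal: for each k, pieces[k] = 1 + min over i with p[i]+r[k−i]=r[k] of pieces[k−i].
pieces[9] = 5
pieces[10] = 5
pieces[11] = 6
pieces[12] = 6

6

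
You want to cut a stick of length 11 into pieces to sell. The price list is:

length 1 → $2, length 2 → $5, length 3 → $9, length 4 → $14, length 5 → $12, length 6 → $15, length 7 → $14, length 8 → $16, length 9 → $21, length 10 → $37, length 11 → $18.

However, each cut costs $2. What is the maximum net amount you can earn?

Consider every possible first cut. r[k] is the best of p[i]+r[k−i] over all sellable i≤k, charging 2 whenever i<k.
r[1] = 2
r[2] = max(2+2-2, 5+0) = 5
r[3] = max(2+5-2, 5+2-2, 9+0) = 9
r[4] = max(2+9-2, 5+5-2, 9+2-2, 14+0) = 14
r[5] = max(2+14-2, 5+9-2, 9+5-2, 14+2-2, 12+0) = 14
r[6] = max(2+14-2, 5+14-2, 9+9-2, 14+5-2, 12+2-2, 15+0) = 17
r[7] = max(2+17-2, 5+14-2, 9+14-2, …, 15+2-2, 14+0) = 21
r[8] = max(2+21-2, 5+17-2, 9+14-2, …, 14+2-2, 16+0) = 26
r[9] = max(2+26-2, 5+21-2, 9+17-2, …, 16+2-2, 21+0) = 26
r[10] = max(2+26-2, 5+26-2, 9+21-2, …, 21+2-2, 37+0) = 37
r[11] = max(2+37-2, 5+26-2, 9+26-2, …, 37+2-2, 18+0) = 37
One optimal plan: pieces 10 + 1 (1 cut) → $39 − $2 = $37.

37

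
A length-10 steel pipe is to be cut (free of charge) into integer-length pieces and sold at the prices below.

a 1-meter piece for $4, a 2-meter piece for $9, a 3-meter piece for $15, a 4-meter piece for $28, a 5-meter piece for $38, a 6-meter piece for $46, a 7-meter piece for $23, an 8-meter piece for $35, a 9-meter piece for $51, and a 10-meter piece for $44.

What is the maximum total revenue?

Build best[k] bottom-up: best[k] = max over allowed piece i of (p[i] + best[k−i]).
best[1] = 4
best[2] = max(4+4, 9+0) = 9
best[3] = max(4+9, 9+4, 15+0) = 15
best[4] = max(4+15, 9+9, 15+4, 28+0) = 28
best[5] = max(4+28, 9+15, 15+9, 28+4, 38+0) = 38
best[6] = max(4+38, 9+28, 15+15, 28+9, 38+4, 46+0) = 46
best[7] = max(4+46, 9+38, 15+28, …, 46+4, 23+0) = 50
best[8] = max(4+50, 9+46, 15+38, …, 23+4, 35+0) = 56
best[9] = max(4+56, 9+50, 15+46, …, 35+4, 51+0) = 66
best[10] = max(4+66, 9+56, 15+50, …, 51+4, 44+0) = 76
One optimal cutting: 5 + 5 → $38 + $38 = $76.

76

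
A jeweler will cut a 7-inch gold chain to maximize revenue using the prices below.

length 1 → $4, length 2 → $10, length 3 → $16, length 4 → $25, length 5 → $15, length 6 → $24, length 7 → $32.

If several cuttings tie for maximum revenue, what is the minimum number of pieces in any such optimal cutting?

Consider every possible first cut. r[k] is the best of p[i]+r[k−i] over all sellable i≤k.
r[1] = 4
r[2] = max(4+4, 10+0) = 10
r[3] = max(4+10, 10+4, 16+0) = 16
r[4] = max(4+16, 10+10, 16+4, 25+0) = 25
r[5] = max(4+25, 10+16, 16+10, 25+4, 15+0) = 29
r[6] = max(4+29, 10+25, 16+16, 25+10, 15+4, 24+0) = 35
r[7] = max(4+35, 10+29, 16+25, …, 24+4, 32+0) = 41
Maximum revenue is $41.
Now minimize piece count subject to staying optimal: for each k, pieces[k] = 1 + min over i with p[i]+r[k−i]=r[k] of pieces[k−i].
pieces[4] = 1
pieces[5] = 2
pieces[6] = 2
pieces[7] = 2

2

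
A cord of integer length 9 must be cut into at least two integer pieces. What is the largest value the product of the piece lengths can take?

27

Let P[k] be the best product for length k (with at least one cut). For each first piece i, the rest contributes max(k−i, P[k−i]).
P[2] = 1*max(1,0) = 1*1 = 1
P[3] = 1*max(2,1) = 1*2 = 2
P[4] = 2*max(2,1) = 2*2 = 4
P[5] = 2*max(3,2) = 2*3 = 6
P[6] = 3*max(3,2) = 3*3 = 9
P[7] = 2*max(5,6) = 2*6 = 12
P[8] = 2*max(6,9) = 2*9 = 18
P[9] = 3*max(6,9) = 3*9 = 27
One optimal split: 3 + 3 + 3; product 3*3*3 = 27.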